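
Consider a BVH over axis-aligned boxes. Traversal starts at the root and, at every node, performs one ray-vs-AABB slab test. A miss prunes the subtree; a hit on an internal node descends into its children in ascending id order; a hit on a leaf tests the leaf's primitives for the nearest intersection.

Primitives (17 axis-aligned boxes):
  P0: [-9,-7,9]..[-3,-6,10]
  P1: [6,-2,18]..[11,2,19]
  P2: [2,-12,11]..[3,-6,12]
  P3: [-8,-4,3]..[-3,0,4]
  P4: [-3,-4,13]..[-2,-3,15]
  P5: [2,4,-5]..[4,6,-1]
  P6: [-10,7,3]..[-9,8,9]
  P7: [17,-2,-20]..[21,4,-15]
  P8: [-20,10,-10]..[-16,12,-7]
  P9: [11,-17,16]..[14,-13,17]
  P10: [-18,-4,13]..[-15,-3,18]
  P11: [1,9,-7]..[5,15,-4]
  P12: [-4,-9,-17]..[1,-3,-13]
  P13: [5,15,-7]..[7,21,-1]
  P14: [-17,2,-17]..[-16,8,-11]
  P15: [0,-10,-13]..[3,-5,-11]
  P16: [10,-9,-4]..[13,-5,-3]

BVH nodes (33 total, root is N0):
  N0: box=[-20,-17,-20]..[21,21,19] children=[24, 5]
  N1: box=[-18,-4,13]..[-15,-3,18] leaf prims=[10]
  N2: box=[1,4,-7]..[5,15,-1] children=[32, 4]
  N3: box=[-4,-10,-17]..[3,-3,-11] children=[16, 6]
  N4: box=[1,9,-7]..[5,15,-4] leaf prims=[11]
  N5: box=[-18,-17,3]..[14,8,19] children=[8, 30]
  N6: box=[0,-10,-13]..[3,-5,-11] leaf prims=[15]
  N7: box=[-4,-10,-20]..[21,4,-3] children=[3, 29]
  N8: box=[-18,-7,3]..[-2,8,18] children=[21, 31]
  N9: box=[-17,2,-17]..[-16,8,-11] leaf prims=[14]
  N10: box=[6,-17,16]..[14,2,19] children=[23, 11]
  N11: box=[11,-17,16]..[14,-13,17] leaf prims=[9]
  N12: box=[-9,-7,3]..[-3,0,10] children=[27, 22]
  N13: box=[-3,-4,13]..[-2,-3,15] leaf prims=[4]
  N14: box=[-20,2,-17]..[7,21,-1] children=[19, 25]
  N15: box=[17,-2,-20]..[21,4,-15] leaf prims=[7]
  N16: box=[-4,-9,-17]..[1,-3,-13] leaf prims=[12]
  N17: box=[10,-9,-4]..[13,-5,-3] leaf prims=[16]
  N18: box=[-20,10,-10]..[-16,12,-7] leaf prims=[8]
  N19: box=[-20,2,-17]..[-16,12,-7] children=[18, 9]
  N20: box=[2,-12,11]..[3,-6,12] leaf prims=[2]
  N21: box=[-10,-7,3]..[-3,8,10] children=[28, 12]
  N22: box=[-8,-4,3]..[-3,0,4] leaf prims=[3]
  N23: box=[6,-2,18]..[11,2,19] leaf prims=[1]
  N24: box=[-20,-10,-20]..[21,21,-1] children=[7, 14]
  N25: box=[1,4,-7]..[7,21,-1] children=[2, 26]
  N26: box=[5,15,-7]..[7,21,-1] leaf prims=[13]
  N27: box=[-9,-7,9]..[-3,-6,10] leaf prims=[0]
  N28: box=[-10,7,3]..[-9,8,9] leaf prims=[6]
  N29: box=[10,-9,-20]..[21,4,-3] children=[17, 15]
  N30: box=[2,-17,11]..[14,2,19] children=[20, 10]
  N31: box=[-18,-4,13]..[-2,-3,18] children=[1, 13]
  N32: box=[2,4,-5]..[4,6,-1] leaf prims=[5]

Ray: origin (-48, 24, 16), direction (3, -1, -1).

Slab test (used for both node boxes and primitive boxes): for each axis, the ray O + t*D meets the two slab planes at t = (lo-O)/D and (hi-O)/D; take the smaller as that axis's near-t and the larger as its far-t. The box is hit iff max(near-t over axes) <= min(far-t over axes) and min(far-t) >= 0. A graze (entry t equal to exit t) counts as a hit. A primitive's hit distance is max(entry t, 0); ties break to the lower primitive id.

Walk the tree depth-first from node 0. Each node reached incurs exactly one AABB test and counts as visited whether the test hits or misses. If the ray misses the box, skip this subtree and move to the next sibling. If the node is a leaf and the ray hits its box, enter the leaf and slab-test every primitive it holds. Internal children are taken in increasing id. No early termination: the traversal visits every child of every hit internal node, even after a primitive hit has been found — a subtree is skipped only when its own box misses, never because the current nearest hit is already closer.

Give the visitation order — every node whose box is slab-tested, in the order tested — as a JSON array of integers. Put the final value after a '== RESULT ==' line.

Traverse from the root:
N0 x:[28/3,23] y:[3,41] z:[-3,36] -> hit [28/3,23], descend [5, 24]
  N5 x:[10,62/3] y:[16,41] z:[-3,13] -> miss, prune
  N24 x:[28/3,23] y:[3,34] z:[17,36] -> hit [17,23], descend [7, 14]
    N7 x:[44/3,23] y:[20,34] z:[19,36] -> hit [20,23], descend [3, 29]
      N3 x:[44/3,17] y:[27,34] z:[27,33] -> miss, prune
      N29 x:[58/3,23] y:[20,33] z:[19,36] -> hit [20,23], descend [15, 17]
        N15 x:[65/3,23] y:[20,26] z:[31,36] -> miss, prune
        N17 x:[58/3,61/3] y:[29,33] z:[19,20] -> miss, prune
    N14 x:[28/3,55/3] y:[3,22] z:[17,33] -> hit [17,55/3], descend [19, 25]
      N19 x:[28/3,32/3] y:[12,22] z:[23,33] -> miss, prune
      N25 x:[49/3,55/3] y:[3,20] z:[17,23] -> hit [17,55/3], descend [2, 26]
        N2 x:[49/3,53/3] y:[9,20] z:[17,23] -> hit [17,53/3], descend [4, 32]
          N4 x:[49/3,53/3] y:[9,15] z:[20,23] -> miss, prune
          N32 x:[50/3,52/3] y:[18,20] z:[17,21] -> miss, prune
        N26 x:[53/3,55/3] y:[3,9] z:[17,23] -> miss, prune

Summary -> nodes [0, 5, 24, 7, 3, 29, 15, 17, 14, 19, 25, 2, 4, 32, 26]; box-tests=15; leaf-entries=0; first=miss

== RESULT ==
[0, 5, 24, 7, 3, 29, 15, 17, 14, 19, 25, 2, 4, 32, 26]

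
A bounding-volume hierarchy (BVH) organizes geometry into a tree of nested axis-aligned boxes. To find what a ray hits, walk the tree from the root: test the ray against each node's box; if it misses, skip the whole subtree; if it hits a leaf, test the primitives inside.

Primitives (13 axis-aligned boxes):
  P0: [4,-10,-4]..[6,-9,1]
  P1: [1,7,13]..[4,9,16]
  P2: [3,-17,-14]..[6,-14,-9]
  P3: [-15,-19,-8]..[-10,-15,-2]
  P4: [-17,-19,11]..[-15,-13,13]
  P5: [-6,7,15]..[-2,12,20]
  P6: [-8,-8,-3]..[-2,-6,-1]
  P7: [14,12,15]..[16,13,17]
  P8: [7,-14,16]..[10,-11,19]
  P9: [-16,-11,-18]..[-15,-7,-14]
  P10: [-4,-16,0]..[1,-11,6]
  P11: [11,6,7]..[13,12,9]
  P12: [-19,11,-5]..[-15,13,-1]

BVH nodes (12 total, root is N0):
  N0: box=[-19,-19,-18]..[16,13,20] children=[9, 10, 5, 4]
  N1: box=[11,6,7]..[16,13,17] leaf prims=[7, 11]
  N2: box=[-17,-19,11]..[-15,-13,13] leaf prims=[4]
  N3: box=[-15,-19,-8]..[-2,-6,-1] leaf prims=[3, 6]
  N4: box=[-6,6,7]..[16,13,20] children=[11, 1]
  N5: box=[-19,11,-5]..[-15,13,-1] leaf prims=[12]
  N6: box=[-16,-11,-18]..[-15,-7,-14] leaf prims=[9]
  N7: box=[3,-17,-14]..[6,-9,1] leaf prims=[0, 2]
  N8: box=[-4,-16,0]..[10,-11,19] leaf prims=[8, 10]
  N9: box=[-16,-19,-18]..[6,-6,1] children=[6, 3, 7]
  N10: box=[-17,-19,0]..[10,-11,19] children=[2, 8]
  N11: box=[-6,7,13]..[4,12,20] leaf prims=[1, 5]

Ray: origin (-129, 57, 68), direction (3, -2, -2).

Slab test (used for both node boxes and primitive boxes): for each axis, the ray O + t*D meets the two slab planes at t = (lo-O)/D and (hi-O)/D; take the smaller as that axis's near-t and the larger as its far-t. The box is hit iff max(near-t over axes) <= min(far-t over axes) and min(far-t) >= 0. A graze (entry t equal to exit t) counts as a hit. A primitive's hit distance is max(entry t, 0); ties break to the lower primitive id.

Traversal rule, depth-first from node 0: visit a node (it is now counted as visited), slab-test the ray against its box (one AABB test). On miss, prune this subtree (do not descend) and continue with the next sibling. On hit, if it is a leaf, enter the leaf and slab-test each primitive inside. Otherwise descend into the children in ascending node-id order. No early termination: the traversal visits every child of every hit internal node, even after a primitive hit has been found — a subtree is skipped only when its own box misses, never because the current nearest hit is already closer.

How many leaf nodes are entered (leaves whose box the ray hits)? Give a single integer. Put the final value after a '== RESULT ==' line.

Trace the traversal:
N0 x:[110/3,145/3] y:[22,38] z:[24,43] -> hit [110/3,38], descend [4, 5, 9, 10]
  N4 x:[41,145/3] y:[22,51/2] z:[24,61/2] -> miss, prune
  N5 x:[110/3,38] y:[22,23] z:[69/2,73/2] -> miss, prune
  N9 x:[113/3,45] y:[63/2,38] z:[67/2,43] -> hit [113/3,38], descend [3, 6, 7]
    N3 x:[38,127/3] y:[63/2,38] z:[69/2,38] -> hit [38,38] leaf, test {P3@t=38, P6(miss)}
    N6 x:[113/3,38] y:[32,34] z:[41,43] -> miss, prune
    N7 x:[44,45] y:[33,37] z:[67/2,41] -> miss, prune
  N10 x:[112/3,139/3] y:[34,38] z:[49/2,34] -> miss, prune

Summary -> nodes [0, 4, 5, 9, 3, 6, 7, 10]; box-tests=8; leaf-entries=1; first=P3

== RESULT ==
1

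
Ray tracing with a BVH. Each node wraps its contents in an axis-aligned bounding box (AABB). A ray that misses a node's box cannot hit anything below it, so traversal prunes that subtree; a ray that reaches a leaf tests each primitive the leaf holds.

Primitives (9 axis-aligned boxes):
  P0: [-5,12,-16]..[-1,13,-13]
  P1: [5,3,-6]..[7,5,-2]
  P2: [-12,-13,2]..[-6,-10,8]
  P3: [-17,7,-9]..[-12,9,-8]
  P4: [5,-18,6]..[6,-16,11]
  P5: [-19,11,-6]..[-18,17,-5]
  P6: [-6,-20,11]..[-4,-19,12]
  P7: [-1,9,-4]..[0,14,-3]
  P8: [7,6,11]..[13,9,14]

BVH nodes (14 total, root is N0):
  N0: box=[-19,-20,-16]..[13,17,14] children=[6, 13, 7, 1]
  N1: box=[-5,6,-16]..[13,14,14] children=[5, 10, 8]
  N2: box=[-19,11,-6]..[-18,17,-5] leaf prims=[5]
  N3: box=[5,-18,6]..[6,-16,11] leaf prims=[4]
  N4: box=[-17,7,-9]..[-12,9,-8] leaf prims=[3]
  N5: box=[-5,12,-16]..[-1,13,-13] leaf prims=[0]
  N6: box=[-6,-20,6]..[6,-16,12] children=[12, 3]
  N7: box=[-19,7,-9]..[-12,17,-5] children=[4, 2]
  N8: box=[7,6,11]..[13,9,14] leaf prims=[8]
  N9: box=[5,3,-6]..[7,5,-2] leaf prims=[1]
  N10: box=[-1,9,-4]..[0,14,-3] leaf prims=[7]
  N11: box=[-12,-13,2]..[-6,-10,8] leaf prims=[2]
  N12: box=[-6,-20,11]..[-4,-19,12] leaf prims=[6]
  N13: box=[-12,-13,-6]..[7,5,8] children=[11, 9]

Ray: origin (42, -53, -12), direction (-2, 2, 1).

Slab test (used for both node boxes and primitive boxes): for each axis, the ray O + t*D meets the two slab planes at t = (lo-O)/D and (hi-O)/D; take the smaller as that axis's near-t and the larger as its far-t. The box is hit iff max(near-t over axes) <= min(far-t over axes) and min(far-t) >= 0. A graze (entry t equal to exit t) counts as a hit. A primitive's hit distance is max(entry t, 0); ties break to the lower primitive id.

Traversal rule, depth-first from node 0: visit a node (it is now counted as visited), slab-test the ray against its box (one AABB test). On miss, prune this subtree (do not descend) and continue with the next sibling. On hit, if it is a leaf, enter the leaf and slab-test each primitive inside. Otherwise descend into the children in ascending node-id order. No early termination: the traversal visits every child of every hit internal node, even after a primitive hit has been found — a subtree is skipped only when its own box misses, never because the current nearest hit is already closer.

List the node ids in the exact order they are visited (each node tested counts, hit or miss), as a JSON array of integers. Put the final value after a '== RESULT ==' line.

Traverse from the root:
N0 x:[29/2,61/2] y:[33/2,35] z:[-4,26] -> hit [33/2,26], descend [1, 6, 7, 13]
  N1 x:[29/2,47/2] y:[59/2,67/2] z:[-4,26] -> miss, prune
  N6 x:[18,24] y:[33/2,37/2] z:[18,24] -> hit [18,37/2], descend [3, 12]
    N3 x:[18,37/2] y:[35/2,37/2] z:[18,23] -> hit [18,37/2] leaf, test {P4@t=18}
    N12 x:[23,24] y:[33/2,17] z:[23,24] -> miss, prune
  N7 x:[27,61/2] y:[30,35] z:[3,7] -> miss, prune
  N13 x:[35/2,27] y:[20,29] z:[6,20] -> hit [20,20], descend [9, 11]
    N9 x:[35/2,37/2] y:[28,29] z:[6,10] -> miss, prune
    N11 x:[24,27] y:[20,43/2] z:[14,20] -> miss, prune

Summary -> nodes [0, 1, 6, 3, 12, 7, 13, 9, 11]; box-tests=9; leaf-entries=1; first=P4

== RESULT ==
[0, 1, 6, 3, 12, 7, 13, 9, 11]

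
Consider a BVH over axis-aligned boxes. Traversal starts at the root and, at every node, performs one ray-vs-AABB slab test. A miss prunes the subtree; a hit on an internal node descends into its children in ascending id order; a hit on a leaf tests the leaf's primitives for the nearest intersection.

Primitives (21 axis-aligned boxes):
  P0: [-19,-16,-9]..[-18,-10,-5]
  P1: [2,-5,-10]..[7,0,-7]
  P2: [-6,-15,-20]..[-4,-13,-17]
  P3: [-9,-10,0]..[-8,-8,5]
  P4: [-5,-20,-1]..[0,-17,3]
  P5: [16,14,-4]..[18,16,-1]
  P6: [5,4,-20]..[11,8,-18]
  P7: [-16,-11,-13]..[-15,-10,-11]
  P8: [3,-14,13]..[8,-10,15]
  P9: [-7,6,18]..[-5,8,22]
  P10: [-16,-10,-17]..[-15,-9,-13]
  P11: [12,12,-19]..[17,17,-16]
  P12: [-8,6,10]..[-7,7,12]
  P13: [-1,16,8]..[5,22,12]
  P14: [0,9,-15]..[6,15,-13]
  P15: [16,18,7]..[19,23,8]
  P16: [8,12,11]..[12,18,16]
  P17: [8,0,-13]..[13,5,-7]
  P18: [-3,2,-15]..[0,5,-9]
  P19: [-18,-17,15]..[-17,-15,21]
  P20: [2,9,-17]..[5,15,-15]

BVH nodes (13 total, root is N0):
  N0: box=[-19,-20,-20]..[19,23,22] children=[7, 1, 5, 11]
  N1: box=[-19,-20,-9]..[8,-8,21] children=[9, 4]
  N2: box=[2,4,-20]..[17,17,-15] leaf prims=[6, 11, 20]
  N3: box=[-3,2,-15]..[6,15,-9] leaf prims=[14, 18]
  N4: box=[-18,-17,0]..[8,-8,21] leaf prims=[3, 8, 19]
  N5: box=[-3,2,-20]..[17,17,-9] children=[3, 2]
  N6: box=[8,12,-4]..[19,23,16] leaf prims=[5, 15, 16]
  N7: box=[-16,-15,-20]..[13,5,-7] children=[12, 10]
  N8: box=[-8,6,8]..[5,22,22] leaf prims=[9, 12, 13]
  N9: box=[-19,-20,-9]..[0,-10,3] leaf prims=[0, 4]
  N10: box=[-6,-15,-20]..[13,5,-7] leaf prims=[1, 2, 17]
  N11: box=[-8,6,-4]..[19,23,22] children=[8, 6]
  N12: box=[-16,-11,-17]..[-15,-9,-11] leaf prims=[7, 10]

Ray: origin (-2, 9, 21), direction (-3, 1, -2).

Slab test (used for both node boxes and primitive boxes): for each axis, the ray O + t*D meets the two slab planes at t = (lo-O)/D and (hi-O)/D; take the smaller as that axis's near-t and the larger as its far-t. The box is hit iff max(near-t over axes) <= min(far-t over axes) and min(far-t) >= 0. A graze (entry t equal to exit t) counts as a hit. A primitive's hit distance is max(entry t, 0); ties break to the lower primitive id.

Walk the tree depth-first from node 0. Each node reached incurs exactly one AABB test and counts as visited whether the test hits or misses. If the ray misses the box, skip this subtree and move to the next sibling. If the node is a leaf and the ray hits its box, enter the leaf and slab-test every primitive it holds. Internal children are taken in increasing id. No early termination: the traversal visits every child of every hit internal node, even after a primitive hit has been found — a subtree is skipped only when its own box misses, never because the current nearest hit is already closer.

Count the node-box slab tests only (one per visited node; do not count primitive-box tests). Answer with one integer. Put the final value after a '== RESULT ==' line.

Walk:
N0 x:[-7,17/3] y:[-29,14] z:[-1/2,41/2] -> hit [-1/2,17/3], descend [1, 5, 7, 11]
  N1 x:[-10/3,17/3] y:[-29,-17] z:[0,15] -> miss, prune
  N5 x:[-19/3,1/3] y:[-7,8] z:[15,41/2] -> miss, prune
  N7 x:[-5,14/3] y:[-24,-4] z:[14,41/2] -> miss, prune
  N11 x:[-7,2] y:[-3,14] z:[-1/2,25/2] -> hit [-1/2,2], descend [6, 8]
    N6 x:[-7,-10/3] y:[3,14] z:[5/2,25/2] -> miss, prune
    N8 x:[-7/3,2] y:[-3,13] z:[-1/2,13/2] -> hit [-1/2,2] leaf, test {P9(miss), P12(miss), P13(miss)}

7 AABB tests over nodes [0, 1, 5, 7, 11, 6, 8]; 1 leaf entered; closest miss.

== RESULT ==
7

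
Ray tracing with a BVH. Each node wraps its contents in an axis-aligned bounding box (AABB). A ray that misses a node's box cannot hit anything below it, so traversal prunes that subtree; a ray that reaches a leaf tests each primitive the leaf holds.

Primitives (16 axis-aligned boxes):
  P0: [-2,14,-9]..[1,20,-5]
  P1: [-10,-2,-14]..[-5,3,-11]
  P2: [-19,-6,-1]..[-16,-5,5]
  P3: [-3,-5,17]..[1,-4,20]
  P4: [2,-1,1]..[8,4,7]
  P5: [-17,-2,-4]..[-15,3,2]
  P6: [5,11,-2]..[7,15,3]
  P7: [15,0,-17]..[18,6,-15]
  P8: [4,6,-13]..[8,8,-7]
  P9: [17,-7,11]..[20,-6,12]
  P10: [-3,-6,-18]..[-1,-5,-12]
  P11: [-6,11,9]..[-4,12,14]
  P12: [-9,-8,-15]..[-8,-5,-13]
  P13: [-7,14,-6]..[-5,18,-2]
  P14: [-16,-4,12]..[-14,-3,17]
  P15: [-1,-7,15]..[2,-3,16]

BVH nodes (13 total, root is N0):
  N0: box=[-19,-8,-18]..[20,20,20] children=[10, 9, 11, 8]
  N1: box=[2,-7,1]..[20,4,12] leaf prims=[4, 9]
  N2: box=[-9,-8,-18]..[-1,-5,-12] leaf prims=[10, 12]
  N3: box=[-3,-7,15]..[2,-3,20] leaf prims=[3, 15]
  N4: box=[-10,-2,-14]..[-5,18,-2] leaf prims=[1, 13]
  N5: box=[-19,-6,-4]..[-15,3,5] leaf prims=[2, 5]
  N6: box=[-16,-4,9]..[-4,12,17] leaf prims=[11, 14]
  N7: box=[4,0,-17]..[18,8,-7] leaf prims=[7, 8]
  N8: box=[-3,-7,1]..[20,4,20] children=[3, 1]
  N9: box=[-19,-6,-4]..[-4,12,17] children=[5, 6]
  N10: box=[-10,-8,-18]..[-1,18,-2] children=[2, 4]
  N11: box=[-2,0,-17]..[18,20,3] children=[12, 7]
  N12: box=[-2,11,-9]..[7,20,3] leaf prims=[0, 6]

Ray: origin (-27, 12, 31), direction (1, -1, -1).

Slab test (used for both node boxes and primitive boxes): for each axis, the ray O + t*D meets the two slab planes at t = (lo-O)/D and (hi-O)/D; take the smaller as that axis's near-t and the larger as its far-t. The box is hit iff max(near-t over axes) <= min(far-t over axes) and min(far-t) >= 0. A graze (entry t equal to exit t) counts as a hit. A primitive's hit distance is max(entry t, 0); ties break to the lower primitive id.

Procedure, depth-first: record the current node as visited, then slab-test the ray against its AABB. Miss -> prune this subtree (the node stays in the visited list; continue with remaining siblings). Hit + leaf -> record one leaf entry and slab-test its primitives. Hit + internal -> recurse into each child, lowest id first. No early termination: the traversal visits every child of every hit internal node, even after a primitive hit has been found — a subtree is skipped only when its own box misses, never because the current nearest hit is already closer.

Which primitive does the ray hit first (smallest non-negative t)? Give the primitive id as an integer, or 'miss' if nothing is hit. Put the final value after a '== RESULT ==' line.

Traverse from the root:
N0 x:[8,47] y:[-8,20] z:[11,49] -> hit [11,20], descend [8, 9, 10, 11]
  N8 x:[24,47] y:[8,19] z:[11,30] -> miss, prune
  N9 x:[8,23] y:[0,18] z:[14,35] -> hit [14,18], descend [5, 6]
    N5 x:[8,12] y:[9,18] z:[26,35] -> miss, prune
    N6 x:[11,23] y:[0,16] z:[14,22] -> hit [14,16] leaf, test {P11(miss), P14(miss)}
  N10 x:[17,26] y:[-6,20] z:[33,49] -> miss, prune
  N11 x:[25,45] y:[-8,12] z:[28,48] -> miss, prune

Summary -> nodes [0, 8, 9, 5, 6, 10, 11]; box-tests=7; leaf-entries=1; first=miss

== RESULT ==
miss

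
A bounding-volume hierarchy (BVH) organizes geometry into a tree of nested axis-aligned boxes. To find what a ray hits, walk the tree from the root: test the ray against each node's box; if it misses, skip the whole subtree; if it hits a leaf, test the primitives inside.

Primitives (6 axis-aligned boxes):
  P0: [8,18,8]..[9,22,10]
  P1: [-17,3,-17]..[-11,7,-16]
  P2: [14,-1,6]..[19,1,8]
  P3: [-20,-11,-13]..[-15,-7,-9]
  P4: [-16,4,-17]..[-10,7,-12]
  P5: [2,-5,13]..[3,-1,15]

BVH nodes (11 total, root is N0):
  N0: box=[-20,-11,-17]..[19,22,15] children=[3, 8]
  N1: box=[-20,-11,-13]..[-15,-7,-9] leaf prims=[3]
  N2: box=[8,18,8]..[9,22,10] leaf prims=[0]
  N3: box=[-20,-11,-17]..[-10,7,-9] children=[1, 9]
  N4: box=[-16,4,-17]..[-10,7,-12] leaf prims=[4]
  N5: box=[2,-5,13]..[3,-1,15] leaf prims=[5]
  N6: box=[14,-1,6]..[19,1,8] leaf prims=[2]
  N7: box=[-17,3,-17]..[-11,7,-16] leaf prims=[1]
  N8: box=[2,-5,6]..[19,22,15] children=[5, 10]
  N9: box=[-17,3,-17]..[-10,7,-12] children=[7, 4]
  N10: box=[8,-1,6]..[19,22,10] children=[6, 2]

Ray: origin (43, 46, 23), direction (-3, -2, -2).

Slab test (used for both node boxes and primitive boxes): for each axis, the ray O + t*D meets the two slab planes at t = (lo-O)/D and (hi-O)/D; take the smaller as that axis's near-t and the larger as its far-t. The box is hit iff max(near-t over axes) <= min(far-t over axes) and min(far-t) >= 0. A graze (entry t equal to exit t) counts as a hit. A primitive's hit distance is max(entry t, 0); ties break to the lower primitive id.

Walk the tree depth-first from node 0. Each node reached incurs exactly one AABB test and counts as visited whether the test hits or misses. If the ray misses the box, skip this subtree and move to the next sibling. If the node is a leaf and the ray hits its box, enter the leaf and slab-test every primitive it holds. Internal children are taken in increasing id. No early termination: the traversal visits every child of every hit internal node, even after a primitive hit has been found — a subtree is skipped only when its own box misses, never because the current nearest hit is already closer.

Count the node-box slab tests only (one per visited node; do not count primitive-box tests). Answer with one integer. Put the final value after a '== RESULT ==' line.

Trace the traversal:
N0 x:[8,21] y:[12,57/2] z:[4,20] -> hit [12,20], descend [3, 8]
  N3 x:[53/3,21] y:[39/2,57/2] z:[16,20] -> hit [39/2,20], descend [1, 9]
    N1 x:[58/3,21] y:[53/2,57/2] z:[16,18] -> miss, prune
    N9 x:[53/3,20] y:[39/2,43/2] z:[35/2,20] -> hit [39/2,20], descend [4, 7]
      N4 x:[53/3,59/3] y:[39/2,21] z:[35/2,20] -> hit [39/2,59/3] leaf, test {P4@t=39/2}
      N7 x:[18,20] y:[39/2,43/2] z:[39/2,20] -> hit [39/2,20] leaf, test {P1@t=39/2}
  N8 x:[8,41/3] y:[12,51/2] z:[4,17/2] -> miss, prune

order=[0, 3, 1, 9, 4, 7, 8]  |boxes|=7  |leaves|=2  hit=P1

== RESULT ==
7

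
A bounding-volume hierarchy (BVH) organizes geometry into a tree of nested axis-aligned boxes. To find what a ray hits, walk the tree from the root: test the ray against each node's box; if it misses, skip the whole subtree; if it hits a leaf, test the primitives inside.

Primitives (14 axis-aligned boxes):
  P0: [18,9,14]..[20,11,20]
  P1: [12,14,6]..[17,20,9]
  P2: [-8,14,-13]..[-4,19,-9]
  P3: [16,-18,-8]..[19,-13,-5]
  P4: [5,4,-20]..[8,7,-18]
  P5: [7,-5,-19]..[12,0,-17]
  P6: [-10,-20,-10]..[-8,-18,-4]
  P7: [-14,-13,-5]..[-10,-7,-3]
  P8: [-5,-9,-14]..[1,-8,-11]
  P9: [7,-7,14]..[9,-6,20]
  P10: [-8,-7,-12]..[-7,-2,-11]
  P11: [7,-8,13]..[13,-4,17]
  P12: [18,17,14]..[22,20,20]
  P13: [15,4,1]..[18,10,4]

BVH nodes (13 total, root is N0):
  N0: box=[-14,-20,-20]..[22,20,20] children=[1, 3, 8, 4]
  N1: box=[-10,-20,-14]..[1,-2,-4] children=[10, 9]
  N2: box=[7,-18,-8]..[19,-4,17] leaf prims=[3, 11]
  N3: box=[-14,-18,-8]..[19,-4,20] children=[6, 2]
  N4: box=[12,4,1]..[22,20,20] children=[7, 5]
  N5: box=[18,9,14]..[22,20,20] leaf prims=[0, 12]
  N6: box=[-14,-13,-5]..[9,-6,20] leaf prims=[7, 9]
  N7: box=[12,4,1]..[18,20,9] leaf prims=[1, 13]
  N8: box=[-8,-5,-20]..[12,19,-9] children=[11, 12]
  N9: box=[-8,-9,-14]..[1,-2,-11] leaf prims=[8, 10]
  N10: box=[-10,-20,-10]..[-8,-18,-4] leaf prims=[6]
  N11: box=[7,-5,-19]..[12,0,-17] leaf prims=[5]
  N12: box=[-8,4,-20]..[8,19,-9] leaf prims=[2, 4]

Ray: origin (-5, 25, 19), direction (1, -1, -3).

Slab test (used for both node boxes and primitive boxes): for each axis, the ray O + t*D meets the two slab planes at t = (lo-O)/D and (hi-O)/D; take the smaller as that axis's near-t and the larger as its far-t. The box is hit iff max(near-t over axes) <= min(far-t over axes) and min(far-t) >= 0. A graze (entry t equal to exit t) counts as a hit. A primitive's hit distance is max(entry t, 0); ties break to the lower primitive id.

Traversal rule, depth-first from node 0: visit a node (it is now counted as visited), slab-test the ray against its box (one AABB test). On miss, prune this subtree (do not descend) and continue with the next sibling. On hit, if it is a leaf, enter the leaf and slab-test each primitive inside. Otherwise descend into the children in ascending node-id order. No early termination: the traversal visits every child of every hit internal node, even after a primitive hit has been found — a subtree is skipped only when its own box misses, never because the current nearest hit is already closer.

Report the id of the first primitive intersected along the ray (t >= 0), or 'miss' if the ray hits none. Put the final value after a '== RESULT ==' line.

Walk:
N0 x:[-9,27] y:[5,45] z:[-1/3,13] -> hit [5,13], descend [1, 3, 4, 8]
  N1 x:[-5,6] y:[27,45] z:[23/3,11] -> miss, prune
  N3 x:[-9,24] y:[29,43] z:[-1/3,9] -> miss, prune
  N4 x:[17,27] y:[5,21] z:[-1/3,6] -> miss, prune
  N8 x:[-3,17] y:[6,30] z:[28/3,13] -> hit [28/3,13], descend [11, 12]
    N11 x:[12,17] y:[25,30] z:[12,38/3] -> miss, prune
    N12 x:[-3,13] y:[6,21] z:[28/3,13] -> hit [28/3,13] leaf, test {P2(miss), P4(miss)}

order=[0, 1, 3, 4, 8, 11, 12]  |boxes|=7  |leaves|=1  hit=miss

== RESULT ==
miss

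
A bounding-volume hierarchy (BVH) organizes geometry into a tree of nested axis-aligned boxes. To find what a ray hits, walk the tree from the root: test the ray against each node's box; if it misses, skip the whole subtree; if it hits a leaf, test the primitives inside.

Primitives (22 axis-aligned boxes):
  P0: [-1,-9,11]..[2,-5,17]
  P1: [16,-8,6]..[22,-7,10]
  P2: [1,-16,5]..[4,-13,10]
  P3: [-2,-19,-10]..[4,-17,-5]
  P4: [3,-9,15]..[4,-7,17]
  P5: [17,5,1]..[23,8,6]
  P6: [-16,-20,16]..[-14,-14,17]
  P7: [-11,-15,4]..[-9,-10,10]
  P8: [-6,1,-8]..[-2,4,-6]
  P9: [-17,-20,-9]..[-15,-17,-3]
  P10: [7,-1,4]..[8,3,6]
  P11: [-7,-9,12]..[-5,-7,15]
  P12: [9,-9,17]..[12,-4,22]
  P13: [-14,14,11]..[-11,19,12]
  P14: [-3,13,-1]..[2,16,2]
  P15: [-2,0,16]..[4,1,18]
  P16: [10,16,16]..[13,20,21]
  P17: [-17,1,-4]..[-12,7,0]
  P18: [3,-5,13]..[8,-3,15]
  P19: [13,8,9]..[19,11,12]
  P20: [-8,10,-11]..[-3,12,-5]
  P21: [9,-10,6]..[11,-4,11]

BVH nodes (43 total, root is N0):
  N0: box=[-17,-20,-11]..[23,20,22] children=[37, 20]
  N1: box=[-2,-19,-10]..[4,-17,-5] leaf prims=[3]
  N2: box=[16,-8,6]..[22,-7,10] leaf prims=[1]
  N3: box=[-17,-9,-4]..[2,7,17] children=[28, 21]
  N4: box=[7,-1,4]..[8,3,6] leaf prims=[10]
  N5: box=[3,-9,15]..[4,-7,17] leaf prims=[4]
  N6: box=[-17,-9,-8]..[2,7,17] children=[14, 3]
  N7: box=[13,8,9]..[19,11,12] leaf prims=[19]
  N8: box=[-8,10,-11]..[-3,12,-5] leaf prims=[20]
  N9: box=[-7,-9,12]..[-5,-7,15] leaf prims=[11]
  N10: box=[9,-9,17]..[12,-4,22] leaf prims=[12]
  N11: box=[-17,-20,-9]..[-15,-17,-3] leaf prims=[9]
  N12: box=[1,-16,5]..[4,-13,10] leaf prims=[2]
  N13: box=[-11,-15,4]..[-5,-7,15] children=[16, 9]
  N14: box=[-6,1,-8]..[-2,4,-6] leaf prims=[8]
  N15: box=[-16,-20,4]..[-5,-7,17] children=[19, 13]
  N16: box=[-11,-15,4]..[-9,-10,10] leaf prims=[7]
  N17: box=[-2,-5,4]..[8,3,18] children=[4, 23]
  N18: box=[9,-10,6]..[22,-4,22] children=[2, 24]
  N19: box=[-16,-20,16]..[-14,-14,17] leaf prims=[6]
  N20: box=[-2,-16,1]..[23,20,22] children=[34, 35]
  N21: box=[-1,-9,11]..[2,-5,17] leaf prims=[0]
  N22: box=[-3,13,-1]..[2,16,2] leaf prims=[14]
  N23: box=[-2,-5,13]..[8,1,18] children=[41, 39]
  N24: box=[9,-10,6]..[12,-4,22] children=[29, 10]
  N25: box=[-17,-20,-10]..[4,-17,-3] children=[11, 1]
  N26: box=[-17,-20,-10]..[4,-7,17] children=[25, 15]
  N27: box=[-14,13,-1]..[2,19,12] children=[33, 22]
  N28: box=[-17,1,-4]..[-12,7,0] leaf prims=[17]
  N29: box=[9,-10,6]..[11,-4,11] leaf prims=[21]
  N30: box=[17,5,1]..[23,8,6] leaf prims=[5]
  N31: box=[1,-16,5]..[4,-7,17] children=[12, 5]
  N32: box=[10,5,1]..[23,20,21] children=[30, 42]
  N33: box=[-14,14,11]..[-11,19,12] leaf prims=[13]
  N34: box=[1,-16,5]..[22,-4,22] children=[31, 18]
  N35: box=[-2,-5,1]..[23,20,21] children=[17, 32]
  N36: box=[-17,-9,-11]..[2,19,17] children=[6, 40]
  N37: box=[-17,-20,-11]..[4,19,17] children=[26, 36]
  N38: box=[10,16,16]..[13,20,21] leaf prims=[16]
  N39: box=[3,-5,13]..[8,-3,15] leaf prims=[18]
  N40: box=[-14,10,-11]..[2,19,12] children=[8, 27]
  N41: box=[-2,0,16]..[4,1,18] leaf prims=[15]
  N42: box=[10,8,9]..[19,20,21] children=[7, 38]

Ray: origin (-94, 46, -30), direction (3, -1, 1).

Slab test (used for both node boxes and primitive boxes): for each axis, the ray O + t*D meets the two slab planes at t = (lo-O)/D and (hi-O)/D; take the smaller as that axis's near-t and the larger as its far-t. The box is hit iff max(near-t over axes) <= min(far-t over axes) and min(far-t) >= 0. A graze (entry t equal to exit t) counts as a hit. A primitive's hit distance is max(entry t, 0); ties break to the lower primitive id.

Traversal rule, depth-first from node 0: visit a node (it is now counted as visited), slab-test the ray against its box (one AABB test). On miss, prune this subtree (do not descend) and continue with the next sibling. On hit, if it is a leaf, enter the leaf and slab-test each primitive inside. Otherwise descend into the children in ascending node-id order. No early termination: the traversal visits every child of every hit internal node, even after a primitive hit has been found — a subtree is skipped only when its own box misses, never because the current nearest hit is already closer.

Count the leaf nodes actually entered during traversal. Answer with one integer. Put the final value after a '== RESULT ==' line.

Trace the traversal:
N0 x:[77/3,39] y:[26,66] z:[19,52] -> hit [26,39], descend [20, 37]
  N20 x:[92/3,39] y:[26,62] z:[31,52] -> hit [31,39], descend [34, 35]
    N34 x:[95/3,116/3] y:[50,62] z:[35,52] -> miss, prune
    N35 x:[92/3,39] y:[26,51] z:[31,51] -> hit [31,39], descend [17, 32]
      N17 x:[92/3,34] y:[43,51] z:[34,48] -> miss, prune
      N32 x:[104/3,39] y:[26,41] z:[31,51] -> hit [104/3,39], descend [30, 42]
        N30 x:[37,39] y:[38,41] z:[31,36] -> miss, prune
        N42 x:[104/3,113/3] y:[26,38] z:[39,51] -> miss, prune
  N37 x:[77/3,98/3] y:[27,66] z:[19,47] -> hit [27,98/3], descend [26, 36]
    N26 x:[77/3,98/3] y:[53,66] z:[20,47] -> miss, prune
    N36 x:[77/3,32] y:[27,55] z:[19,47] -> hit [27,32], descend [6, 40]
      N6 x:[77/3,32] y:[39,55] z:[22,47] -> miss, prune
      N40 x:[80/3,32] y:[27,36] z:[19,42] -> hit [27,32], descend [8, 27]
        N8 x:[86/3,91/3] y:[34,36] z:[19,25] -> miss, prune
        N27 x:[80/3,32] y:[27,33] z:[29,42] -> hit [29,32], descend [22, 33]
          N22 x:[91/3,32] y:[30,33] z:[29,32] -> hit [91/3,32] leaf, test {P14@t=91/3}
          N33 x:[80/3,83/3] y:[27,32] z:[41,42] -> miss, prune

17 AABB tests over nodes [0, 20, 34, 35, 17, 32, 30, 42, 37, 26, 36, 6, 40, 8, 27, 22, 33]; 1 leaf entered; closest P14.

== RESULT ==
1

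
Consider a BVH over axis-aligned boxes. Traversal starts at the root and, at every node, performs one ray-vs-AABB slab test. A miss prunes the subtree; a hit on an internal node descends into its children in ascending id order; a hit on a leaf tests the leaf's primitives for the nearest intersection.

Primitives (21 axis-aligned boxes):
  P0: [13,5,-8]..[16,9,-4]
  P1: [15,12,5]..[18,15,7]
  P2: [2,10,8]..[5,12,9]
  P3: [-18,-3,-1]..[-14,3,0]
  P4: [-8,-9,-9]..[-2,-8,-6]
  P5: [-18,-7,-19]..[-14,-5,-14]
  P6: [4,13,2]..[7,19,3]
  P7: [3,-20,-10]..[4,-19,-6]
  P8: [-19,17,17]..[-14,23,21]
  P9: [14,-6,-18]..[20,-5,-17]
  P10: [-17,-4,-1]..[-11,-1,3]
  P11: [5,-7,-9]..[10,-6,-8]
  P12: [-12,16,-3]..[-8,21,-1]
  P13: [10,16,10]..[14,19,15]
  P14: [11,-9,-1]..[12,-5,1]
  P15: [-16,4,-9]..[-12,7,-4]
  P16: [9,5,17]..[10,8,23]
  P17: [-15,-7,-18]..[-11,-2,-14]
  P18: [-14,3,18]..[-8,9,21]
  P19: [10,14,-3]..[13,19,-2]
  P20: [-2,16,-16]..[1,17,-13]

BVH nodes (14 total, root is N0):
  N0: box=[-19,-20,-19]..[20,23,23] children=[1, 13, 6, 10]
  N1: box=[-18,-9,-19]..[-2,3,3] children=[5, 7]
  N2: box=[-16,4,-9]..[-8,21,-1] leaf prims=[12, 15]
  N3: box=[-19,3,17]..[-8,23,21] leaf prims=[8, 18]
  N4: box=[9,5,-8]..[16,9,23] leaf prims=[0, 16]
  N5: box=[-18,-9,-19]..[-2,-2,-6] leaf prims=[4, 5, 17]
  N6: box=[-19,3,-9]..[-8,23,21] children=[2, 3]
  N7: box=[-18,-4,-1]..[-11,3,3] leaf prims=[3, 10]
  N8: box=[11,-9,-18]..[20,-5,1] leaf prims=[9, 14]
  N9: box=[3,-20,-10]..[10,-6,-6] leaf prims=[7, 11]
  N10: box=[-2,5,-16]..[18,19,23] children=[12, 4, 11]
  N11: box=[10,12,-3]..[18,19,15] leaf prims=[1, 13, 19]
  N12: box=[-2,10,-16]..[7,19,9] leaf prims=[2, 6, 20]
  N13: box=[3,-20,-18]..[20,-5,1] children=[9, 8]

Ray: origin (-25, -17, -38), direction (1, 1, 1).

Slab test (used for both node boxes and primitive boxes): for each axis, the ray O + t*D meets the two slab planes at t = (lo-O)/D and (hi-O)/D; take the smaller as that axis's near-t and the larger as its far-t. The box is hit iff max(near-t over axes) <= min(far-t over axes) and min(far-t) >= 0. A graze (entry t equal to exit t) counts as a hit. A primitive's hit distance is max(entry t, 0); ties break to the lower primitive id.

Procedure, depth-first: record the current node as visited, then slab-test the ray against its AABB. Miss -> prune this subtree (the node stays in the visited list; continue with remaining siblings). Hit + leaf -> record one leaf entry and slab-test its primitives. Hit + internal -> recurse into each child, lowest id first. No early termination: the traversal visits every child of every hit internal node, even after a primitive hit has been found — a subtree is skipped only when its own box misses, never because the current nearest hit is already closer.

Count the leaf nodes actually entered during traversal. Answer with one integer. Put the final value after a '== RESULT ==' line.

Walk:
N0 x:[6,45] y:[-3,40] z:[19,61] -> hit [19,40], descend [1, 6, 10, 13]
  N1 x:[7,23] y:[8,20] z:[19,41] -> hit [19,20], descend [5, 7]
    N5 x:[7,23] y:[8,15] z:[19,32] -> miss, prune
    N7 x:[7,14] y:[13,20] z:[37,41] -> miss, prune
  N6 x:[6,17] y:[20,40] z:[29,59] -> miss, prune
  N10 x:[23,43] y:[22,36] z:[22,61] -> hit [23,36], descend [4, 11, 12]
    N4 x:[34,41] y:[22,26] z:[30,61] -> miss, prune
    N11 x:[35,43] y:[29,36] z:[35,53] -> hit [35,36] leaf, test {P1(miss), P13(miss), P19@t=35}
    N12 x:[23,32] y:[27,36] z:[22,47] -> hit [27,32] leaf, test {P2(miss), P6(miss), P20(miss)}
  N13 x:[28,45] y:[-3,12] z:[20,39] -> miss, prune

10 AABB tests over nodes [0, 1, 5, 7, 6, 10, 4, 11, 12, 13]; 2 leaves entered; closest P19.

== RESULT ==
2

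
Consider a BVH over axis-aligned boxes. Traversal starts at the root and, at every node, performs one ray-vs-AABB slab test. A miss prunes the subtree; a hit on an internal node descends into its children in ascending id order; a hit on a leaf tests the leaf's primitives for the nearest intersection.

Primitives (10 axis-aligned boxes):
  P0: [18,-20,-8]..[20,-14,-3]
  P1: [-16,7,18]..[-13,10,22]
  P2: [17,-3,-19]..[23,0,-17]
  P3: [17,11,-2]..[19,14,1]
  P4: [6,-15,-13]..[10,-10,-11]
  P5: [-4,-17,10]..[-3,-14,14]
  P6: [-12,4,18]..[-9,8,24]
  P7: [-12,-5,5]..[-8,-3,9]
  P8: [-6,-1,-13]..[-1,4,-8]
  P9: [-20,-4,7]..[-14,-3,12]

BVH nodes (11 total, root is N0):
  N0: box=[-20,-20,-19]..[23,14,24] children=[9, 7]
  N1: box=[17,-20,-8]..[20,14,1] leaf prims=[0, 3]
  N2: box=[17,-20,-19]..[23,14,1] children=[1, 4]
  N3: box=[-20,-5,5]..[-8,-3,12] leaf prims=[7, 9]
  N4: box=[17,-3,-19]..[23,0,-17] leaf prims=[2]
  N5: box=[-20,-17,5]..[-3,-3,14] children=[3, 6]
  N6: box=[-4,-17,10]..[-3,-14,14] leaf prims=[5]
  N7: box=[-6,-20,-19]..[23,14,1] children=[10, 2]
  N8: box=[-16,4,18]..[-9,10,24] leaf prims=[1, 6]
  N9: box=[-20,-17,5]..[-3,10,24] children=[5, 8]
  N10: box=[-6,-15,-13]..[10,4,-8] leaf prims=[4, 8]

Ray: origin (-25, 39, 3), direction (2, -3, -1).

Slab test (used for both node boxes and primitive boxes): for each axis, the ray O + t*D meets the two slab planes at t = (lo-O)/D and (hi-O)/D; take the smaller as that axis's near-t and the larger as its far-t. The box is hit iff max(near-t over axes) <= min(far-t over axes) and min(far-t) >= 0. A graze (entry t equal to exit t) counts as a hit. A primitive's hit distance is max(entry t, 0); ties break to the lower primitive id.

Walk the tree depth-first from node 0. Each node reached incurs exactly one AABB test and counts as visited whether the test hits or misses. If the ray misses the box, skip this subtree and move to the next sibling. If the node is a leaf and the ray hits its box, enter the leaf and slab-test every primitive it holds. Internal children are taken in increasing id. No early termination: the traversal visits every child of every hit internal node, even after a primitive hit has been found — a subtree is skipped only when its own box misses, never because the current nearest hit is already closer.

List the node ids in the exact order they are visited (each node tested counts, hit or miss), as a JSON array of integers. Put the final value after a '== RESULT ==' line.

Traverse from the root:
N0 x:[5/2,24] y:[25/3,59/3] z:[-21,22] -> hit [25/3,59/3], descend [7, 9]
  N7 x:[19/2,24] y:[25/3,59/3] z:[2,22] -> hit [19/2,59/3], descend [2, 10]
    N2 x:[21,24] y:[25/3,59/3] z:[2,22] -> miss, prune
    N10 x:[19/2,35/2] y:[35/3,18] z:[11,16] -> hit [35/3,16] leaf, test {P4(miss), P8@t=35/3}
  N9 x:[5/2,11] y:[29/3,56/3] z:[-21,-2] -> miss, prune

Summary -> nodes [0, 7, 2, 10, 9]; box-tests=5; leaf-entries=1; first=P8

== RESULT ==
[0, 7, 2, 10, 9]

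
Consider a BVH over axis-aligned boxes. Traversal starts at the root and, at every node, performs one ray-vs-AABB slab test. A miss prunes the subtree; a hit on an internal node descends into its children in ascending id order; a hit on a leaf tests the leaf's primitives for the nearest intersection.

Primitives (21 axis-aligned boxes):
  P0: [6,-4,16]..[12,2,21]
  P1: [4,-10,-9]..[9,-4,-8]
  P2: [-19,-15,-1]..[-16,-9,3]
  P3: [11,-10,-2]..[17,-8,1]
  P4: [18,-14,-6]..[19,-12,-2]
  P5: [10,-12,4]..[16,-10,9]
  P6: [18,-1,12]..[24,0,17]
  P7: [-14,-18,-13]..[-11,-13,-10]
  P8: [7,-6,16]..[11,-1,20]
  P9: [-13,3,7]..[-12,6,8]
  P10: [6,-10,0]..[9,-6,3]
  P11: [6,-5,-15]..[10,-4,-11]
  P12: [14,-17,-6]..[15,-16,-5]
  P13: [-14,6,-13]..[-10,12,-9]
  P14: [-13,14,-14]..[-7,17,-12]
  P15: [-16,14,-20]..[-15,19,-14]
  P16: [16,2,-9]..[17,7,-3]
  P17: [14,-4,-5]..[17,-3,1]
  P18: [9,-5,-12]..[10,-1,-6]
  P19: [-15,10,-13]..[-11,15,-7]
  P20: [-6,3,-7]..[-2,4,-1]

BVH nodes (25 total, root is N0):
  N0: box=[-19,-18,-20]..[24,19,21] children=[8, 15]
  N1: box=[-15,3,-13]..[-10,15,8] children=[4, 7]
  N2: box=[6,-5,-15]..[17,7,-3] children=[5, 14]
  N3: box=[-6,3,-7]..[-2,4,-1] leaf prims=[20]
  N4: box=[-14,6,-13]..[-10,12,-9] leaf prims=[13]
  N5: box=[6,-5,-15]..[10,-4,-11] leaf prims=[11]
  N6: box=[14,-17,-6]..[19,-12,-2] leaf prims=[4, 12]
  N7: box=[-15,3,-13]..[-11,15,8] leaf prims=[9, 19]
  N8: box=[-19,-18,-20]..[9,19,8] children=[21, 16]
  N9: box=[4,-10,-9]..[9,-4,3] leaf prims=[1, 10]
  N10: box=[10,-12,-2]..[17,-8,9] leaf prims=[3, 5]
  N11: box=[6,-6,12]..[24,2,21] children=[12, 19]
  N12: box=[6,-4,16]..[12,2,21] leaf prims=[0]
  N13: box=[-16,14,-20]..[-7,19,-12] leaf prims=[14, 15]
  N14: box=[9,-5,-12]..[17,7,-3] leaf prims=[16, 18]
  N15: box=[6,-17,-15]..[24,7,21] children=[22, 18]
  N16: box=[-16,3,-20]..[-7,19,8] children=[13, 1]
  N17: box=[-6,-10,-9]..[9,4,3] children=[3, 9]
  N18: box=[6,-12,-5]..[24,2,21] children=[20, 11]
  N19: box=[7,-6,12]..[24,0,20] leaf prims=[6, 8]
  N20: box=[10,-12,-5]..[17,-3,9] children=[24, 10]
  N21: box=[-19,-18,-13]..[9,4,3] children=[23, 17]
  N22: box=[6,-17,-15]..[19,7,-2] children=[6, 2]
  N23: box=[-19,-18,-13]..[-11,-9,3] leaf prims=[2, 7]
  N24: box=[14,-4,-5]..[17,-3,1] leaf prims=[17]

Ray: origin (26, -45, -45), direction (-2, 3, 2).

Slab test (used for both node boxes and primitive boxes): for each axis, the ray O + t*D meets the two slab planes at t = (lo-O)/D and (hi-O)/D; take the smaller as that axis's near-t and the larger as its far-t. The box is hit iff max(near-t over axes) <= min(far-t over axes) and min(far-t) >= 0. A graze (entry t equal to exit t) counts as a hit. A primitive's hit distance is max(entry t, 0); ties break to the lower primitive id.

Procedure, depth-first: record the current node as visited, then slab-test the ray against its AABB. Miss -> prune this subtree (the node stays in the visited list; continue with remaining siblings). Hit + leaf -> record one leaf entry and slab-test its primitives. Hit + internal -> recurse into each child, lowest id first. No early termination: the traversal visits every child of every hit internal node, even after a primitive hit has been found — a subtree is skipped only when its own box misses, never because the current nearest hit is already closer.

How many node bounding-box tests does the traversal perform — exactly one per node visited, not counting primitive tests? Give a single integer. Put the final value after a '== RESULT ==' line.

Traverse from the root:
N0 x:[1,45/2] y:[9,64/3] z:[25/2,33] -> hit [25/2,64/3], descend [8, 15]
  N8 x:[17/2,45/2] y:[9,64/3] z:[25/2,53/2] -> hit [25/2,64/3], descend [16, 21]
    N16 x:[33/2,21] y:[16,64/3] z:[25/2,53/2] -> hit [33/2,21], descend [1, 13]
      N1 x:[18,41/2] y:[16,20] z:[16,53/2] -> hit [18,20], descend [4, 7]
        N4 x:[18,20] y:[17,19] z:[16,18] -> hit [18,18] leaf, test {P13@t=18}
        N7 x:[37/2,41/2] y:[16,20] z:[16,53/2] -> hit [37/2,20] leaf, test {P9(miss), P19@t=37/2}
      N13 x:[33/2,21] y:[59/3,64/3] z:[25/2,33/2] -> miss, prune
    N21 x:[17/2,45/2] y:[9,49/3] z:[16,24] -> hit [16,49/3], descend [17, 23]
      N17 x:[17/2,16] y:[35/3,49/3] z:[18,24] -> miss, prune
      N23 x:[37/2,45/2] y:[9,12] z:[16,24] -> miss, prune
  N15 x:[1,10] y:[28/3,52/3] z:[15,33] -> miss, prune

order=[0, 8, 16, 1, 4, 7, 13, 21, 17, 23, 15]  |boxes|=11  |leaves|=2  hit=P13

== RESULT ==
11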